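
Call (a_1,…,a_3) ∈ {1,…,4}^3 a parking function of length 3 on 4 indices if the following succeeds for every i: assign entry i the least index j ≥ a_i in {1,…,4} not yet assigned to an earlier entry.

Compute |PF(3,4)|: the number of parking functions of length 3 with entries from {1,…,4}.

|PF| = (4−3+1)·(4+1)^(3−1) = 2 · 25 = 50 (Konheim–Weiss)
Example (1,3,2) → sorted (1,2,3): b_i ≤ 1+i ∀i, a PF.

50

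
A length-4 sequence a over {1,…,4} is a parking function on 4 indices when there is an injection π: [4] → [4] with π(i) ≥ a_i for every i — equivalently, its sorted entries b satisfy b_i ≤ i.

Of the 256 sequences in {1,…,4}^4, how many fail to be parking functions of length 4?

131

#PF = 1·5^3 = 1·125 = 125 [KW]
One tuple (4,2,4,4) → sorted (2,4,4,4): b_1=2>1, not a PF.
4^4 − 125 = 256 − 125 = 131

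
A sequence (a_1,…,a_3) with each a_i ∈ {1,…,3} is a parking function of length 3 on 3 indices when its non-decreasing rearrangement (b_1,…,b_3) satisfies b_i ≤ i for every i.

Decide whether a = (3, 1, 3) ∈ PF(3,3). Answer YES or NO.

Sorted: b = (1, 3, 3).
  b_1=1 ≤ 1
  b_2=3 > 2
  fails at i=2 ⇒ NO

NO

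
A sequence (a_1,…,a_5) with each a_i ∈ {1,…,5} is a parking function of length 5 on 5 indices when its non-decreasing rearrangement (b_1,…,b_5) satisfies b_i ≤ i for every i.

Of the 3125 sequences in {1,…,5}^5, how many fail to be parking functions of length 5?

#PF = 1·6^4 = 1×1296 = 1296 (Pollak)
One tuple (5,5,5,5,2) → sorted (2,5,5,5,5): b_1=2>1, not a PF.
Total 3125; non-PF = 3125−1296 = 1829

1829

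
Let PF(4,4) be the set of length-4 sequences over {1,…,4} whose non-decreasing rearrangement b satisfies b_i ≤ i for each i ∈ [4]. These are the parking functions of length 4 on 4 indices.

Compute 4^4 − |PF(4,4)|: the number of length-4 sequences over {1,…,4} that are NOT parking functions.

Count = (4−4+1)·(4+1)^(4−1) = 1×125 = 125 (Pollak)
Example (2,4,4,4) → sorted (2,4,4,4): b_1=2>1, not a PF.
4^4 − 125 = 256 − 125 = 131

131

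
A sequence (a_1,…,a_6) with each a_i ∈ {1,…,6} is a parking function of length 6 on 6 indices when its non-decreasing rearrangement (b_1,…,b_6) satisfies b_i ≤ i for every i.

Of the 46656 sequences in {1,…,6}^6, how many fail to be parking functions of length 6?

29849

#PF = 1·7^5 = 1·16807 = 16807 [KW]
Check (1,4,5,6,5,2) → sorted (1,2,4,5,5,6): b_3=4>3, not a PF.
So 46656 − 16807 = 29849 fail.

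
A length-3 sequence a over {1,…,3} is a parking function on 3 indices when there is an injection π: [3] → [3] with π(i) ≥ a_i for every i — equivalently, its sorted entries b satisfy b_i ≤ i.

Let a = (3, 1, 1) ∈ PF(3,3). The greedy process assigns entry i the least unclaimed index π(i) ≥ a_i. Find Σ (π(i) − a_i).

1

Σπ = 3·4/2 = 6 (π permutes [3]); Σa = 3+1+1 = 5; disp = 6−5 = 1.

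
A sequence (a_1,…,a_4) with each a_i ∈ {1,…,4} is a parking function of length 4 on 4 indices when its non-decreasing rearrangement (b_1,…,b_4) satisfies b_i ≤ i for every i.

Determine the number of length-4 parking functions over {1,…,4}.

|PF(4,4)| = (4−4+1)·(4+1)^(4−1) = 1 · 125 = 125 [KW]
One tuple (1,1,2,4) → sorted (1,1,2,4): b_i ≤ i ∀i, a PF.

125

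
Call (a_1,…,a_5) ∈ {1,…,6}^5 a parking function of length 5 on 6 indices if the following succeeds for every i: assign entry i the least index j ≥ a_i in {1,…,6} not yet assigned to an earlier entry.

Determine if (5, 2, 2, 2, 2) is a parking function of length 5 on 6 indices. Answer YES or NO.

YES

Order a: b = (2, 2, 2, 2, 5).
  b_1=2 ≤ 2
  b_2=2 ≤ 3
  b_3=2 ≤ 4
  b_4=2 ≤ 5
  b_5=5 ≤ 6
All bounds hold ⇒ YES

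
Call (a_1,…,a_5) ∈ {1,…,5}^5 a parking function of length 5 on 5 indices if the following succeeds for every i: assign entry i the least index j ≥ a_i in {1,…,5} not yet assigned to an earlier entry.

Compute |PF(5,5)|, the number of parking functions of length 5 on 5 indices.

|PF(5,5)| = 1·6^4 = 1·1296 = 1296 (Pollak)
One tuple (1,4,1,5,2) → sorted (1,1,2,4,5): b_i ≤ i ∀i, a PF.

1296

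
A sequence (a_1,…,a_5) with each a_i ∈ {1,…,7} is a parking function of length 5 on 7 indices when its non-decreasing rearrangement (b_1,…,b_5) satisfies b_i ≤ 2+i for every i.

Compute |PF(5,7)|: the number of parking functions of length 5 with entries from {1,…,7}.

Count = (8−5)·8^(5−1) = 3×4096 = 12288
E.g. (2,7,4,3,4) → sorted (2,3,4,4,7): b_i ≤ 2+i ∀i, a PF.

12288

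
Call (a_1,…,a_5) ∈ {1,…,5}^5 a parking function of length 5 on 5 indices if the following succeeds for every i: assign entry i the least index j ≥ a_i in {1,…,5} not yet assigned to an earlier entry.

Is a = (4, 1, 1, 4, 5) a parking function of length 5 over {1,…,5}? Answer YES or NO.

NO

Order a: b = (1, 1, 4, 4, 5).
  b_1=1 ≤ 1
  b_2=1 ≤ 2
  b_3=4 > 3
  fails at i=3 ⇒ NO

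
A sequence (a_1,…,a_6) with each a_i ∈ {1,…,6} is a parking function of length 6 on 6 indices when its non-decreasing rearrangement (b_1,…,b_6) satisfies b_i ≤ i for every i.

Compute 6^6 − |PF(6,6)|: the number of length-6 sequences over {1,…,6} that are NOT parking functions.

|PF(6,6)| = (7−6)·7^(6−1) = 1·16807 = 16807
Check (2,2,4,4,3,2) → sorted (2,2,2,3,4,4): b_1=2>1, not a PF.
So 46656 − 16807 = 29849 fail.

29849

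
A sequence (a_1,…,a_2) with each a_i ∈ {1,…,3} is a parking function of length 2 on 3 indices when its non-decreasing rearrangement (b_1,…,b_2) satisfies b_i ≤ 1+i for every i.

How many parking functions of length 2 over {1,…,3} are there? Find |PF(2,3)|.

#PF = (3−2+1)·(3+1)^(2−1) = 2×4 = 8 (Konheim–Weiss)
Check (2,1) → sorted (1,2): b_i ≤ 1+i ∀i, a PF.

8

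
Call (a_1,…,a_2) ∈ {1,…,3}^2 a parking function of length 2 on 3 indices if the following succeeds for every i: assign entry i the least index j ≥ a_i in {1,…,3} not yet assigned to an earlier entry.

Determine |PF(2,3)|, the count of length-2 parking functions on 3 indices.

8

Count = (3+1−2)·(3+1)^{2−1} = 2×4 = 8 [KW]
Example (1,3) → sorted (1,3): b_i ≤ 1+i ∀i, a PF.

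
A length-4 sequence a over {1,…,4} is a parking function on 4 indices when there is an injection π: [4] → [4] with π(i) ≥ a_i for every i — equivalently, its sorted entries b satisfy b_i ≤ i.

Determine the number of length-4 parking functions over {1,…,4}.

125

|PF| = (5−4)·5^(4−1) = 1×125 = 125 (Pollak)
Example (1,2,4,1) → sorted (1,1,2,4): b_i ≤ i ∀i, a PF.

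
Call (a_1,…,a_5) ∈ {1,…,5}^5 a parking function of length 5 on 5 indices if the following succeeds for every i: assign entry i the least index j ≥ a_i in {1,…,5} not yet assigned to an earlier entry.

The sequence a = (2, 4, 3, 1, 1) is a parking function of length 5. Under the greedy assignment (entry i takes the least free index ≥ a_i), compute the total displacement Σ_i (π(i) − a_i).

4

Σπ(i) = 1+…+5 = 15; Σa = 2+4+3+1+1 = 11; disp = 15−11 = 4.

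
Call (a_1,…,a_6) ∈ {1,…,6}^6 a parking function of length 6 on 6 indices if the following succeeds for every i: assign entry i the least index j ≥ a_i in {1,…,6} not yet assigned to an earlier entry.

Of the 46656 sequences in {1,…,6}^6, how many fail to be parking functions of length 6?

29849

|PF| = (6+1−6)·(6+1)^{6−1} = 1·16807 = 16807
Example (5,4,6,2,5,4) → sorted (2,4,4,5,5,6): b_1=2>1, not a PF.
6^6 − 16807 = 46656 − 16807 = 29849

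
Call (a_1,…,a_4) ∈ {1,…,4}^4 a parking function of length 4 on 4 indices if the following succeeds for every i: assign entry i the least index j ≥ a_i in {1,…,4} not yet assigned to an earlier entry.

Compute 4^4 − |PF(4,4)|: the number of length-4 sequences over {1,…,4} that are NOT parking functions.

|PF| = (5−4)·5^(4−1) = 1 · 125 = 125 (Pollak)
E.g. (4,3,4,2) → sorted (2,3,4,4): b_1=2>1, not a PF.
So 256 − 125 = 131 fail.

131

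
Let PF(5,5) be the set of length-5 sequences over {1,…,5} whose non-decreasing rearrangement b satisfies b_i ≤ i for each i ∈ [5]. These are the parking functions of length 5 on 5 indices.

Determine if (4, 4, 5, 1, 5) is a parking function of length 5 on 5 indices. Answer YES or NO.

Sorted: b = (1, 4, 4, 5, 5).
  b_1=1 ≤ 1
  b_2=4 > 2
  fails at i=2 ⇒ NO

NO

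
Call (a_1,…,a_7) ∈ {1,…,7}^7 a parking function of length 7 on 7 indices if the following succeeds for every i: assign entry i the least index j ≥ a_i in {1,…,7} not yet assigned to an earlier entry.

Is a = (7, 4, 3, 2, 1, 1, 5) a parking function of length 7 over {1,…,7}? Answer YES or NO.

YES

Order a: b = (1, 1, 2, 3, 4, 5, 7).
  b_1=1 ≤ 1
  b_2=1 ≤ 2
  b_3=2 ≤ 3
  b_4=3 ≤ 4
  b_5=4 ≤ 5
  b_6=5 ≤ 6
  b_7=7 ≤ 7
All bounds hold ⇒ YES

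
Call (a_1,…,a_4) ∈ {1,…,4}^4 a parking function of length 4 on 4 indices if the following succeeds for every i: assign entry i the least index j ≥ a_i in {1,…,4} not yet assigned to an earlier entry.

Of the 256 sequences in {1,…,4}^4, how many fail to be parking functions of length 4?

131

|PF| = (4+1−4)·(4+1)^{4−1} = 1·125 = 125 (Pollak)
E.g. (4,3,3,4) → sorted (3,3,4,4): b_1=3>1, not a PF.
Total 256; non-PF = 256−125 = 131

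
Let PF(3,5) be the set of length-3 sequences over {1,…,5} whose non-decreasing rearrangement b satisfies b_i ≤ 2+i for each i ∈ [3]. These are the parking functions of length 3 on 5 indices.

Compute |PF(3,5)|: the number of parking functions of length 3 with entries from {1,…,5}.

|PF| = 3·6^2 = 3·36 = 108 (Konheim–Weiss)
Example (4,2,3) → sorted (2,3,4): b_i ≤ 2+i ∀i, a PF.

108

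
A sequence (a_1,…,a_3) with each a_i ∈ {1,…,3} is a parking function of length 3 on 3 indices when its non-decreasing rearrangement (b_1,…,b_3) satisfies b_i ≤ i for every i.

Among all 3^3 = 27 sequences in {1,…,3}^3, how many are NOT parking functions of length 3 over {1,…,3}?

11

|PF(3,3)| = (3+1−3)·(3+1)^{3−1} = 1·16 = 16 [KW]
One tuple (3,3,2) → sorted (2,3,3): b_1=2>1, not a PF.
So 27 − 16 = 11 fail.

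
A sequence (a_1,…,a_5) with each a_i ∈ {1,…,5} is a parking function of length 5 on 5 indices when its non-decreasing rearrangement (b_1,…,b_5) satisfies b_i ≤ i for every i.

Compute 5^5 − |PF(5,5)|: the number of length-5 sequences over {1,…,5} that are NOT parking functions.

#PF = 1·6^4 = 1 · 1296 = 1296
Example (3,4,3,4,2) → sorted (2,3,3,4,4): b_1=2>1, not a PF.
5^5 − 1296 = 3125 − 1296 = 1829

1829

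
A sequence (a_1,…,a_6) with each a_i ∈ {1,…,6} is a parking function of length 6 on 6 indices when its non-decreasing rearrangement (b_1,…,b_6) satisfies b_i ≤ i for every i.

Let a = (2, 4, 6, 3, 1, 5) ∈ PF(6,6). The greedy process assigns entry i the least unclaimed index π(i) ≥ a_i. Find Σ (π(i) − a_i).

Σπ(i) = 1+…+6 = 21; Σa = 2+4+6+3+1+5 = 21; disp = 21−21 = 0.

0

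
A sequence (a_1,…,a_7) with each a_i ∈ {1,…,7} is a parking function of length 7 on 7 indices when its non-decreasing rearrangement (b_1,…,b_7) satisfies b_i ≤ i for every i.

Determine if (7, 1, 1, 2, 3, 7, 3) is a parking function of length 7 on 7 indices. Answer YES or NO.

Sorted: b = (1, 1, 2, 3, 3, 7, 7).
  b_1=1 ≤ 1
  b_2=1 ≤ 2
  b_3=2 ≤ 3
  b_4=3 ≤ 4
  b_5=3 ≤ 5
  b_6=7 > 6
  fails at i=6 ⇒ NO

NO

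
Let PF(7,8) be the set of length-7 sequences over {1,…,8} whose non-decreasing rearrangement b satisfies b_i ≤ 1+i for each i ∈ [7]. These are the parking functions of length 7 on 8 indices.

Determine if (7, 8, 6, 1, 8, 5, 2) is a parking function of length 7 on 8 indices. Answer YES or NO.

NO

Rearranged: b = (1, 2, 5, 6, 7, 8, 8).
  b_1=1 ≤ 2
  b_2=2 ≤ 3
  b_3=5 > 4
  fails at i=3 ⇒ NO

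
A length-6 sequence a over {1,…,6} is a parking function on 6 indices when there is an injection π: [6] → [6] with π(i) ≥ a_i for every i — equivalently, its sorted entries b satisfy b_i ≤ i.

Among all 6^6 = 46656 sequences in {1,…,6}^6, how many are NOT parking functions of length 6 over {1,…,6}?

29849

|PF(6,6)| = 1·7^5 = 1 · 16807 = 16807 (Konheim–Weiss)
One tuple (2,4,5,6,1,6) → sorted (1,2,4,5,6,6): b_3=4>3, not a PF.
6^6 − 16807 = 46656 − 16807 = 29849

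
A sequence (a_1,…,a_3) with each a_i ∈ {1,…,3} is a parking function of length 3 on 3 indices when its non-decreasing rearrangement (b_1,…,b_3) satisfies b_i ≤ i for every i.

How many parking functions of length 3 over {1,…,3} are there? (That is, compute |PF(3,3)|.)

Count = (3+1−3)·(3+1)^{3−1} = 1·16 = 16 (Pollak)
Check (2,1,1) → sorted (1,1,2): b_i ≤ i ∀i, a PF.

16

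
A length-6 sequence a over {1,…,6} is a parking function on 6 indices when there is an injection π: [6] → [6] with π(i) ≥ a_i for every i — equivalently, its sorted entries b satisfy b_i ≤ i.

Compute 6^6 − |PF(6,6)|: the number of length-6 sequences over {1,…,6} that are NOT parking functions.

29849

|PF(6,6)| = (7−6)·7^(6−1) = 1×16807 = 16807 (Konheim–Weiss)
One tuple (3,3,6,6,5,4) → sorted (3,3,4,5,6,6): b_1=3>1, not a PF.
So 46656 − 16807 = 29849 fail.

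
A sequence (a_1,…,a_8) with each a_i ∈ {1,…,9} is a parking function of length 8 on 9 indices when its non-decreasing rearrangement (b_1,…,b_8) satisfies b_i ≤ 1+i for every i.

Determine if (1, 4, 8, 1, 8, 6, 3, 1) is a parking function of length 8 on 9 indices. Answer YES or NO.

YES

Sorted: b = (1, 1, 1, 3, 4, 6, 8, 8).
  b_1=1 ≤ 2
  b_2=1 ≤ 3
  b_3=1 ≤ 4
  b_4=3 ≤ 5
  b_5=4 ≤ 6
  b_6=6 ≤ 7
  b_7=8 ≤ 8
  b_8=8 ≤ 9
All bounds hold ⇒ YES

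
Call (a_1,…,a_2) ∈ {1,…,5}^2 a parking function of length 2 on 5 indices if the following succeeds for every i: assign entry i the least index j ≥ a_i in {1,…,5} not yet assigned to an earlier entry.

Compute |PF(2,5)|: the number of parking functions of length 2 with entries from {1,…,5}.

24

|PF| = 4·6^1 = 4 · 6 = 24 (Konheim–Weiss)
One tuple (4,2) → sorted (2,4): b_i ≤ 3+i ∀i, a PF.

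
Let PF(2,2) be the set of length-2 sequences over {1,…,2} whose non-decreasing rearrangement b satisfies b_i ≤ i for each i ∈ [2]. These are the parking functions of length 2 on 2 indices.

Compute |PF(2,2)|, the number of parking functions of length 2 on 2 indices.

|PF(2,2)| = (3−2)·3^(2−1) = 1·3 = 3 [KW]
One tuple (1,2) → sorted (1,2): b_i ≤ i ∀i, a PF.

3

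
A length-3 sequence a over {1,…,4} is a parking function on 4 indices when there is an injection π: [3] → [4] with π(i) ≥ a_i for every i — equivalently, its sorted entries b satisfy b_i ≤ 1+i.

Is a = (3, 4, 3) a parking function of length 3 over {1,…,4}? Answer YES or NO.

NO

Order a: b = (3, 3, 4).
  b_1=3 > 2
  fails at i=1 ⇒ NO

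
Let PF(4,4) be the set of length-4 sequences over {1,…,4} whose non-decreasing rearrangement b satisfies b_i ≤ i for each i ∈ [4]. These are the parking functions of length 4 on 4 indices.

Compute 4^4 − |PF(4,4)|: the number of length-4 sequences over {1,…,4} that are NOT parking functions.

|PF(4,4)| = (5−4)·5^(4−1) = 1 · 125 = 125 (Konheim–Weiss)
Check (4,4,3,3) → sorted (3,3,4,4): b_1=3>1, not a PF.
Total 256; non-PF = 256−125 = 131

131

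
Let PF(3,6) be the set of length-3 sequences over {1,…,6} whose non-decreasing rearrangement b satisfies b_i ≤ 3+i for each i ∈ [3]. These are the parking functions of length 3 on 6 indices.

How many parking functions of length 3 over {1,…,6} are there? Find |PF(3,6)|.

196

#PF = 4·7^2 = 4·49 = 196 [KW]
Check (2,4,4) → sorted (2,4,4): b_i ≤ 3+i ∀i, a PF.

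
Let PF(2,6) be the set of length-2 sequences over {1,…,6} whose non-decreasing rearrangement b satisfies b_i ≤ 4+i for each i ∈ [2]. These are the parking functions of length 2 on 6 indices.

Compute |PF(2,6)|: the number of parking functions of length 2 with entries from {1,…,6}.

|PF| = (6−2+1)·(6+1)^(2−1) = 5×7 = 35 (Pollak)
Check (1,6) → sorted (1,6): b_i ≤ 4+i ∀i, a PF.

35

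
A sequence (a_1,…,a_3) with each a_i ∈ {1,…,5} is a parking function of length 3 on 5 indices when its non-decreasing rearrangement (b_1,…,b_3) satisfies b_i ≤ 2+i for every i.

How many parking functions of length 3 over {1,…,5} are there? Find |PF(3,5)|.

#PF = 3·6^2 = 3 · 36 = 108 (Konheim–Weiss)
Check (1,2,2) → sorted (1,2,2): b_i ≤ 2+i ∀i, a PF.

108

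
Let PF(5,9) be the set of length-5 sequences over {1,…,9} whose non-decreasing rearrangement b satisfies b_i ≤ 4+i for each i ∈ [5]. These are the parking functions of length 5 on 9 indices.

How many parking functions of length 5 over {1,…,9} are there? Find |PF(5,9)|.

Count = 5·10^4 = 5 · 10000 = 50000 (Pollak)
One tuple (9,2,8,3,4) → sorted (2,3,4,8,9): b_i ≤ 4+i ∀i, a PF.

50000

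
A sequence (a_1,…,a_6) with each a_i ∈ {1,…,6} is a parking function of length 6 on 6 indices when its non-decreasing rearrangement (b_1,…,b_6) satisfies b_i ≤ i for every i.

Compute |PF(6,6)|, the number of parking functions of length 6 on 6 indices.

16807

|PF(6,6)| = (6+1−6)·(6+1)^{6−1} = 1·16807 = 16807
E.g. (5,1,2,2,5,2) → sorted (1,2,2,2,5,5): b_i ≤ i ∀i, a PF.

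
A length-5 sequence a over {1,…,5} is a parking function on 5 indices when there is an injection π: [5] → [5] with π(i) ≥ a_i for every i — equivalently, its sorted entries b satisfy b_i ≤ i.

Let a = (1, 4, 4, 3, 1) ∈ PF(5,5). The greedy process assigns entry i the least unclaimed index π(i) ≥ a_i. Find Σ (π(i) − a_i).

Σπ = 15 ({1..5} each once); Σa = 1+4+4+3+1 = 13; disp = 15−13 = 2.

2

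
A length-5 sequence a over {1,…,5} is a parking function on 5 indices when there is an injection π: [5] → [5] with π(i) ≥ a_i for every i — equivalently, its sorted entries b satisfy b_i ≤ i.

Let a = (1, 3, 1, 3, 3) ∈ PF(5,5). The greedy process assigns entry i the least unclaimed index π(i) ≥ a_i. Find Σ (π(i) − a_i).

4

Σπ = 15 ({1..5} each once); Σa = 1+3+1+3+3 = 11; disp = 15−11 = 4.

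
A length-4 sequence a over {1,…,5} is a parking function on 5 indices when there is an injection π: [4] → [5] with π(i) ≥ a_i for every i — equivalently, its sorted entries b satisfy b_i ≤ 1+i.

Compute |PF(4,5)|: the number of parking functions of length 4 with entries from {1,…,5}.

432

|PF| = (6−4)·6^(4−1) = 2 · 216 = 432 [KW]
One tuple (5,3,1,4) → sorted (1,3,4,5): b_i ≤ 1+i ∀i, a PF.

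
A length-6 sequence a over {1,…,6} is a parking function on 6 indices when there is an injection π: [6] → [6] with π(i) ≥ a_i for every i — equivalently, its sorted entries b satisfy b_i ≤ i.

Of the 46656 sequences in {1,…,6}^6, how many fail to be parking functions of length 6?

#PF = (6−6+1)·(6+1)^(6−1) = 1 · 16807 = 16807 (Pollak)
E.g. (6,6,2,6,5,6) → sorted (2,5,6,6,6,6): b_1=2>1, not a PF.
So 46656 − 16807 = 29849 fail.

29849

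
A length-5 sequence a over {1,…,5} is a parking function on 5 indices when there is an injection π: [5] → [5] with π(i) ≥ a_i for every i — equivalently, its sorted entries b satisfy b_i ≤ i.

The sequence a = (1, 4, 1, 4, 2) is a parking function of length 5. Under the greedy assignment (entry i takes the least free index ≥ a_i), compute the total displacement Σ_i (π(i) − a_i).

Σπ = 15 ({1..5} each once); Σa = 1+4+1+4+2 = 12; disp = 15−12 = 3.

3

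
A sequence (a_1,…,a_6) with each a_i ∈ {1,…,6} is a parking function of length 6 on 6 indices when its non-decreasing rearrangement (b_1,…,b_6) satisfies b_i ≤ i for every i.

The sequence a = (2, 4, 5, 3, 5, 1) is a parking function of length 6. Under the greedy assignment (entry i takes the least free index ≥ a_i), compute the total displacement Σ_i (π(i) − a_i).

1

Σπ = 6·7/2 = 21 (π permutes [6]); Σa = 2+4+5+3+5+1 = 20; disp = 21−20 = 1.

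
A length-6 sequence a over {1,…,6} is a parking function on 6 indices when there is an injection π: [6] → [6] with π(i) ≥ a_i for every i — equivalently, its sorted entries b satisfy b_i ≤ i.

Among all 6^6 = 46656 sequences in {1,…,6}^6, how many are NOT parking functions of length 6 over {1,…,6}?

|PF(6,6)| = (7−6)·7^(6−1) = 1·16807 = 16807
E.g. (6,6,3,6,1,2) → sorted (1,2,3,6,6,6): b_4=6>4, not a PF.
6^6 − 16807 = 46656 − 16807 = 29849

29849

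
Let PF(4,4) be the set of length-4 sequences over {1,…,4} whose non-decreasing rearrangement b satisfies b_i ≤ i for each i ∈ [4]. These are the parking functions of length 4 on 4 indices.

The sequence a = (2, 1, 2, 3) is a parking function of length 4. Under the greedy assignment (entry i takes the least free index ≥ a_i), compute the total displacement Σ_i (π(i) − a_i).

2

Σπ = 10 ({1..4} each once); Σa = 2+1+2+3 = 8; disp = 10−8 = 2.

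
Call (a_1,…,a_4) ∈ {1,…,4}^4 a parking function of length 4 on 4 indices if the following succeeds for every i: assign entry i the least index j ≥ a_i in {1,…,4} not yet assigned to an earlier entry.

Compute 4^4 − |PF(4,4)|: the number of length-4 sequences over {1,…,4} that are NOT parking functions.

131

|PF| = (5−4)·5^(4−1) = 1 · 125 = 125 [KW]
One tuple (4,4,4,3) → sorted (3,4,4,4): b_1=3>1, not a PF.
Total 256; non-PF = 256−125 = 131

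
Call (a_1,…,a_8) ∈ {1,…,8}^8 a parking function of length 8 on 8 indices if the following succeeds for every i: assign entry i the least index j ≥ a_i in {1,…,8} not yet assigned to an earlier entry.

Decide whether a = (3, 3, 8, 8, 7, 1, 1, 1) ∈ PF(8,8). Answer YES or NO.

Rearranged: b = (1, 1, 1, 3, 3, 7, 8, 8).
  b_1=1 ≤ 1
  b_2=1 ≤ 2
  b_3=1 ≤ 3
  b_4=3 ≤ 4
  b_5=3 ≤ 5
  b_6=7 > 6
  fails at i=6 ⇒ NO

NO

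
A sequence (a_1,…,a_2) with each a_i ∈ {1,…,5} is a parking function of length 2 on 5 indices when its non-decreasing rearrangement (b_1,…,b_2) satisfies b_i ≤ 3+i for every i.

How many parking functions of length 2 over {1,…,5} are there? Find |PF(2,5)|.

|PF| = (5+1−2)·(5+1)^{2−1} = 4×6 = 24 [KW]
One tuple (3,3) → sorted (3,3): b_i ≤ 3+i ∀i, a PF.

24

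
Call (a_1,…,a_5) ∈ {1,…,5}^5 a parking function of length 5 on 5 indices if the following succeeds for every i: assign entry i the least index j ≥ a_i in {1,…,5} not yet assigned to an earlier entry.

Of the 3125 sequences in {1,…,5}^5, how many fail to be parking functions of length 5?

1829

|PF(5,5)| = 1·6^4 = 1·1296 = 1296 (Pollak)
One tuple (4,4,1,1,4) → sorted (1,1,4,4,4): b_3=4>3, not a PF.
Total 3125; non-PF = 3125−1296 = 1829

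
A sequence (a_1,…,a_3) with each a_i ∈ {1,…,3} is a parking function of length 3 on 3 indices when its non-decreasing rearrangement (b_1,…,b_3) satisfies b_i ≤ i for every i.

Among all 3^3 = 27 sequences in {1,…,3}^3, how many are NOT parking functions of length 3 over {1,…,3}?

#PF = (3−3+1)·(3+1)^(3−1) = 1·16 = 16
One tuple (2,2,3) → sorted (2,2,3): b_1=2>1, not a PF.
So 27 − 16 = 11 fail.

11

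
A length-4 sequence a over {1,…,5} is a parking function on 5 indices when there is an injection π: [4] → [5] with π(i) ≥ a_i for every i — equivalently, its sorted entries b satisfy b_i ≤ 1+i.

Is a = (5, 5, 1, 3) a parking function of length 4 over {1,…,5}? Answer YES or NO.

Order a: b = (1, 3, 5, 5).
  b_1=1 ≤ 2
  b_2=3 ≤ 3
  b_3=5 > 4
  fails at i=3 ⇒ NO

NO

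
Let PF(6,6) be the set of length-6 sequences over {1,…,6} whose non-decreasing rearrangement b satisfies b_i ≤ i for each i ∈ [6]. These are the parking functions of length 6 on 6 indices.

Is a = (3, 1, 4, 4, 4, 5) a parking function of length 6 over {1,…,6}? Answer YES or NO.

NO

Sorted: b = (1, 3, 4, 4, 4, 5).
  b_1=1 ≤ 1
  b_2=3 > 2
  fails at i=2 ⇒ NO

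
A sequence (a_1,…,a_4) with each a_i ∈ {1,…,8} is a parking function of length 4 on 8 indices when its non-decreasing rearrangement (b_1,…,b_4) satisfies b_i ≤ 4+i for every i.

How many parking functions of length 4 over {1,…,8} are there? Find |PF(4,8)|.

3645

Count = (8−4+1)·(8+1)^(4−1) = 5 · 729 = 3645 (Konheim–Weiss)
Check (2,3,5,8) → sorted (2,3,5,8): b_i ≤ 4+i ∀i, a PF.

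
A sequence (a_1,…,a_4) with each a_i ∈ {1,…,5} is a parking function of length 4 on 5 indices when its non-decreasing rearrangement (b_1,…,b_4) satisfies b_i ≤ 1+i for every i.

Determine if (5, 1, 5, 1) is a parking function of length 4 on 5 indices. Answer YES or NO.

Rearranged: b = (1, 1, 5, 5).
  b_1=1 ≤ 2
  b_2=1 ≤ 3
  b_3=5 > 4
  fails at i=3 ⇒ NO

NO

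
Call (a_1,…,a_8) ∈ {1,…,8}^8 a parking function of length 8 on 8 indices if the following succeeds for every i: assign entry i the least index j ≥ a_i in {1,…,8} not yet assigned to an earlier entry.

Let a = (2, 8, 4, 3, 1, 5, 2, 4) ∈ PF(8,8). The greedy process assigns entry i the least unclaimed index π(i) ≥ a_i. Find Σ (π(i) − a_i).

7

Σπ = 8·9/2 = 36 (π permutes [8]); Σa = 2+8+4+3+1+5+2+4 = 29; disp = 36−29 = 7.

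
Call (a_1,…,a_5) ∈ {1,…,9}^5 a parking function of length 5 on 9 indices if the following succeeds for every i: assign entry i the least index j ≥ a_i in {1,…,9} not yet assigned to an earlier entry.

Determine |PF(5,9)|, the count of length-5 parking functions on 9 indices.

|PF(5,9)| = 5·10^4 = 5 · 10000 = 50000 [KW]
Check (5,3,1,6,7) → sorted (1,3,5,6,7): b_i ≤ 4+i ∀i, a PF.

50000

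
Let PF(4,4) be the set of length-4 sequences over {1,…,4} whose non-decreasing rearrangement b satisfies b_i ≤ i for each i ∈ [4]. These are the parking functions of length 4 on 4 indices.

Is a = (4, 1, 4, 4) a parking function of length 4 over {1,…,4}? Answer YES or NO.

NO

Order a: b = (1, 4, 4, 4).
  b_1=1 ≤ 1
  b_2=4 > 2
  fails at i=2 ⇒ NO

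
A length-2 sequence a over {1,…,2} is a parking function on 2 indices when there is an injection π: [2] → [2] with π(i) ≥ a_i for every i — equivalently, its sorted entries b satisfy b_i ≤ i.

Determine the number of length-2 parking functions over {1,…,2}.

|PF(2,2)| = 1·3^1 = 1·3 = 3
E.g. (2,1) → sorted (1,2): b_i ≤ i ∀i, a PF.

3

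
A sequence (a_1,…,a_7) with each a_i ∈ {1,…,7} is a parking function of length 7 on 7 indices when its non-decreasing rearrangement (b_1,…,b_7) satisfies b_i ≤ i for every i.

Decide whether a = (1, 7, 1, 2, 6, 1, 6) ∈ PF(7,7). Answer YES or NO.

Rearranged: b = (1, 1, 1, 2, 6, 6, 7).
  b_1=1 ≤ 1
  b_2=1 ≤ 2
  b_3=1 ≤ 3
  b_4=2 ≤ 4
  b_5=6 > 5
  fails at i=5 ⇒ NO

NO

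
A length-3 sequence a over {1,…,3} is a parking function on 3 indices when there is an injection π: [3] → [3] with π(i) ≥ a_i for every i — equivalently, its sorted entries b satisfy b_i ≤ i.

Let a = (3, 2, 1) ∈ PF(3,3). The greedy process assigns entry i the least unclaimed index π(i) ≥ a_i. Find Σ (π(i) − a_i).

0

Σπ = 6 ({1..3} each once); Σa = 3+2+1 = 6; disp = 6−6 = 0.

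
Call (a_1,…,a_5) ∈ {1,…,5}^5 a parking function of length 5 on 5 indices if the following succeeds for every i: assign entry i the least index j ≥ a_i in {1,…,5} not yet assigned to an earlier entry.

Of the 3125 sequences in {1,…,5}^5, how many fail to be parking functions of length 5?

|PF(5,5)| = (5−5+1)·(5+1)^(5−1) = 1 · 1296 = 1296
Check (3,4,4,5,4) → sorted (3,4,4,4,5): b_1=3>1, not a PF.
5^5 − 1296 = 3125 − 1296 = 1829

1829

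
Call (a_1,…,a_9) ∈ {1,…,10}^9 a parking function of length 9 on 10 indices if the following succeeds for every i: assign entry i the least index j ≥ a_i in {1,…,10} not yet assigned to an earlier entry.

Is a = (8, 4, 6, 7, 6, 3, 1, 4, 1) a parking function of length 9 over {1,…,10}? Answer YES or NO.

YES

Order a: b = (1, 1, 3, 4, 4, 6, 6, 7, 8).
  b_1=1 ≤ 2
  b_2=1 ≤ 3
  b_3=3 ≤ 4
  b_4=4 ≤ 5
  b_5=4 ≤ 6
  b_6=6 ≤ 7
  b_7=6 ≤ 8
  b_8=7 ≤ 9
  b_9=8 ≤ 10
All bounds hold ⇒ YES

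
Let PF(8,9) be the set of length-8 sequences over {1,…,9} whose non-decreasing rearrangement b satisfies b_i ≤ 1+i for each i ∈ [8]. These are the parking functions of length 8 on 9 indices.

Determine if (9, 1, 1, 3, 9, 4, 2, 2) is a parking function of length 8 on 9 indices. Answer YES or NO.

NO

Order a: b = (1, 1, 2, 2, 3, 4, 9, 9).
  b_1=1 ≤ 2
  b_2=1 ≤ 3
  b_3=2 ≤ 4
  b_4=2 ≤ 5
  b_5=3 ≤ 6
  b_6=4 ≤ 7
  b_7=9 > 8
  fails at i=7 ⇒ NO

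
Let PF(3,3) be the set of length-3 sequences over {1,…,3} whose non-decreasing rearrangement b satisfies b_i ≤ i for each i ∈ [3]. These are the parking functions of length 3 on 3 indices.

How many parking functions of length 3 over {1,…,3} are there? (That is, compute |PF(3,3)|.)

16

|PF(3,3)| = (3+1−3)·(3+1)^{3−1} = 1×16 = 16 (Konheim–Weiss)
One tuple (3,1,1) → sorted (1,1,3): b_i ≤ i ∀i, a PF.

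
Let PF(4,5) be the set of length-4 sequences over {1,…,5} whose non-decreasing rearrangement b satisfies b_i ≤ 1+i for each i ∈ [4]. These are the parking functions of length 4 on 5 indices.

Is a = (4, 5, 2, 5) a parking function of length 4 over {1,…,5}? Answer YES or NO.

Sorted: b = (2, 4, 5, 5).
  b_1=2 ≤ 2
  b_2=4 > 3
  fails at i=2 ⇒ NO

NO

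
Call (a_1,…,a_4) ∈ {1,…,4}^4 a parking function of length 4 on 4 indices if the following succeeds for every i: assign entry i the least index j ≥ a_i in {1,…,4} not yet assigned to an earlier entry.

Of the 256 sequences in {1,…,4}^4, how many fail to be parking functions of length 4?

131

#PF = (4−4+1)·(4+1)^(4−1) = 1·125 = 125
Check (1,3,4,4) → sorted (1,3,4,4): b_2=3>2, not a PF.
4^4 − 125 = 256 − 125 = 131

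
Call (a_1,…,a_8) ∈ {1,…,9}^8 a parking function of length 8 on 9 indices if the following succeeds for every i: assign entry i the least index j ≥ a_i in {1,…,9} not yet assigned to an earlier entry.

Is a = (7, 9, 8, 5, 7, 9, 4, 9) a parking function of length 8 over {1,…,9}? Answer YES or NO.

NO

Rearranged: b = (4, 5, 7, 7, 8, 9, 9, 9).
  b_1=4 > 2
  fails at i=1 ⇒ NO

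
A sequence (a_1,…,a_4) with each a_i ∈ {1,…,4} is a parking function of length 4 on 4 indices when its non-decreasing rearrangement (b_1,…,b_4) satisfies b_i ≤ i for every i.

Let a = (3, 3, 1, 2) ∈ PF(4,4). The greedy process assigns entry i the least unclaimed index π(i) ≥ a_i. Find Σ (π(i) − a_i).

Σπ = 4·5/2 = 10 (π permutes [4]); Σa = 3+3+1+2 = 9; disp = 10−9 = 1.

1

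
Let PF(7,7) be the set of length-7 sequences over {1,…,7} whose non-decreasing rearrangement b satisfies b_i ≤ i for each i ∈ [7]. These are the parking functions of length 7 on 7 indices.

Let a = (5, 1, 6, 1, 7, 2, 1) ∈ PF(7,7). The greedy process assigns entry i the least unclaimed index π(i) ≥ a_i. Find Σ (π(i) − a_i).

5

Σπ(i) = 1+…+7 = 28; Σa = 5+1+6+1+7+2+1 = 23; disp = 28−23 = 5.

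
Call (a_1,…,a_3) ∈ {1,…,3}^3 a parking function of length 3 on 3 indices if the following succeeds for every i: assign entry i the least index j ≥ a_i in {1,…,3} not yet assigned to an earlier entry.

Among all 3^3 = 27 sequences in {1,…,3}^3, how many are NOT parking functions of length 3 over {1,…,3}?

Count = (3+1−3)·(3+1)^{3−1} = 1×16 = 16 (Konheim–Weiss)
Example (2,3,3) → sorted (2,3,3): b_1=2>1, not a PF.
So 27 − 16 = 11 fail.

11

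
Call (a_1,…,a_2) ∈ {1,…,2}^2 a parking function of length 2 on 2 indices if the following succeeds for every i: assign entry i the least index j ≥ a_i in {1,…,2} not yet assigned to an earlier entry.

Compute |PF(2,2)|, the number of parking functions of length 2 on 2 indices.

|PF| = 1·3^1 = 1 · 3 = 3
One tuple (2,1) → sorted (1,2): b_i ≤ i ∀i, a PF.

3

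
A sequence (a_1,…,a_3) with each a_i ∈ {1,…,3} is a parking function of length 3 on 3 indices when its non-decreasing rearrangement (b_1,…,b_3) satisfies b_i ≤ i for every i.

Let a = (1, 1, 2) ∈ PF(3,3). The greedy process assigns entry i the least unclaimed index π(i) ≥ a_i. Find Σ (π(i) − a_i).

2

Σπ = 3·4/2 = 6 (π permutes [3]); Σa = 1+1+2 = 4; disp = 6−4 = 2.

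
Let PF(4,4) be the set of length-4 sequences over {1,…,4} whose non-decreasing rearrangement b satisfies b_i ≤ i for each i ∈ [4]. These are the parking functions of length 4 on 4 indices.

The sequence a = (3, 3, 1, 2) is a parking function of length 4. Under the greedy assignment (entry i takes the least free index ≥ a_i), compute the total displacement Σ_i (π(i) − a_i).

1

Σπ(i) = 1+…+4 = 10; Σa = 3+3+1+2 = 9; disp = 10−9 = 1.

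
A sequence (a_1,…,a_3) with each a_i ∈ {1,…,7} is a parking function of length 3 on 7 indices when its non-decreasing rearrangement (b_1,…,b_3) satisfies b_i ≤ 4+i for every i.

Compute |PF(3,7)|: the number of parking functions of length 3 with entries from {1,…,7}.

320

|PF| = (7+1−3)·(7+1)^{3−1} = 5 · 64 = 320 (Konheim–Weiss)
Example (5,3,6) → sorted (3,5,6): b_i ≤ 4+i ∀i, a PF.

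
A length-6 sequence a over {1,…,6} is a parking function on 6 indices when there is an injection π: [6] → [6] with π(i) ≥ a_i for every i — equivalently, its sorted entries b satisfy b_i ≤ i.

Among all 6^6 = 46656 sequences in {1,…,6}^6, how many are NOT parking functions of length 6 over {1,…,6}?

|PF| = (6−6+1)·(6+1)^(6−1) = 1×16807 = 16807 (Pollak)
One tuple (6,6,6,5,5,4) → sorted (4,5,5,6,6,6): b_1=4>1, not a PF.
Total 46656; non-PF = 46656−16807 = 29849

29849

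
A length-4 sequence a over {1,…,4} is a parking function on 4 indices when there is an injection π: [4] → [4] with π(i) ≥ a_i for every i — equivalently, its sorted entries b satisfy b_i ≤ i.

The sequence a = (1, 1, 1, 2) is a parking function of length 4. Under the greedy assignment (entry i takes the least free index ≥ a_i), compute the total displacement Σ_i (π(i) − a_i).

5

Σπ = 10 ({1..4} each once); Σa = 1+1+1+2 = 5; disp = 10−5 = 5.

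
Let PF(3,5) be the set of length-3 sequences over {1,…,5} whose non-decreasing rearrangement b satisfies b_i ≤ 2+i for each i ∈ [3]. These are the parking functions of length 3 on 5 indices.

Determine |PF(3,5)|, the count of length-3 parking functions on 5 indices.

108

|PF(3,5)| = (5−3+1)·(5+1)^(3−1) = 3×36 = 108 (Pollak)
One tuple (2,2,4) → sorted (2,2,4): b_i ≤ 2+i ∀i, a PF.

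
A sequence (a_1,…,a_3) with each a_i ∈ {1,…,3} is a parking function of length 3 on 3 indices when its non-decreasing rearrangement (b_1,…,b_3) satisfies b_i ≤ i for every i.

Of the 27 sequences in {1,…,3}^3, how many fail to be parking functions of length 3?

11

#PF = (4−3)·4^(3−1) = 1 · 16 = 16 [KW]
Example (3,3,3) → sorted (3,3,3): b_1=3>1, not a PF.
3^3 − 16 = 27 − 16 = 11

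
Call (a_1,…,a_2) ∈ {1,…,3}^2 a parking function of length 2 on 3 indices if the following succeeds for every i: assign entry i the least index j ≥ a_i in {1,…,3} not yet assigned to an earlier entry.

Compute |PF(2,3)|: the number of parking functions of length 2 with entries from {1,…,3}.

|PF(2,3)| = (3−2+1)·(3+1)^(2−1) = 2·4 = 8
One tuple (2,2) → sorted (2,2): b_i ≤ 1+i ∀i, a PF.

8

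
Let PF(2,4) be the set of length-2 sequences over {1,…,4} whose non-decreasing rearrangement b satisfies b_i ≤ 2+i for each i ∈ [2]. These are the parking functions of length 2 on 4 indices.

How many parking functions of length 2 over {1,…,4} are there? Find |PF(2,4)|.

|PF(2,4)| = (4+1−2)·(4+1)^{2−1} = 3×5 = 15 (Konheim–Weiss)
One tuple (2,2) → sorted (2,2): b_i ≤ 2+i ∀i, a PF.

15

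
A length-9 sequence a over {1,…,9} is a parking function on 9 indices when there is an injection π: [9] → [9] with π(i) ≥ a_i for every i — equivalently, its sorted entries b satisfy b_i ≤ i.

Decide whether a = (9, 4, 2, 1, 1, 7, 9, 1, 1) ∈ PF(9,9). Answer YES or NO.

Sorted: b = (1, 1, 1, 1, 2, 4, 7, 9, 9).
  b_1=1 ≤ 1
  b_2=1 ≤ 2
  b_3=1 ≤ 3
  b_4=1 ≤ 4
  b_5=2 ≤ 5
  b_6=4 ≤ 6
  b_7=7 ≤ 7
  b_8=9 > 8
  fails at i=8 ⇒ NO

NO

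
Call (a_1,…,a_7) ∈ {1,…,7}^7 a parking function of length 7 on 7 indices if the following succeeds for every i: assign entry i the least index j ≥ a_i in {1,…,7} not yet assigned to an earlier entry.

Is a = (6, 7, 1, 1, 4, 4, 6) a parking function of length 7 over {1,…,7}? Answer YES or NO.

NO

Rearranged: b = (1, 1, 4, 4, 6, 6, 7).
  b_1=1 ≤ 1
  b_2=1 ≤ 2
  b_3=4 > 3
  fails at i=3 ⇒ NO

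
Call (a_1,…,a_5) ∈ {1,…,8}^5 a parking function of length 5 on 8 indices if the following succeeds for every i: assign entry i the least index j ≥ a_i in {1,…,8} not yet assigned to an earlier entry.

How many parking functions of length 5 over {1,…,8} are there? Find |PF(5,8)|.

|PF| = (9−5)·9^(5−1) = 4×6561 = 26244 (Pollak)
Check (5,8,6,2,7) → sorted (2,5,6,7,8): b_i ≤ 3+i ∀i, a PF.

26244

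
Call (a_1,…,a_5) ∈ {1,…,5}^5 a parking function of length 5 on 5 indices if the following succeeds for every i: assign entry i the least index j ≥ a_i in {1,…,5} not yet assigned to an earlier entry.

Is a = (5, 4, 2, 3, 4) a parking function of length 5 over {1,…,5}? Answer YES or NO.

Order a: b = (2, 3, 4, 4, 5).
  b_1=2 > 1
  fails at i=1 ⇒ NO

NO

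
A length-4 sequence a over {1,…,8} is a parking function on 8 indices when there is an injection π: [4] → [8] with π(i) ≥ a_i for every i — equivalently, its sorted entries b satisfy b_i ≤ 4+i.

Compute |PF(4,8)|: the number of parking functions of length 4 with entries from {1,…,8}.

Count = 5·9^3 = 5·729 = 3645
One tuple (6,1,6,5) → sorted (1,5,6,6): b_i ≤ 4+i ∀i, a PF.

3645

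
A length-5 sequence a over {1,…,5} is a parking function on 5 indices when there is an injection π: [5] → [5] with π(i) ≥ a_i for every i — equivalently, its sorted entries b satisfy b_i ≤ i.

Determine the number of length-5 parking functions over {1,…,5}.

1296

|PF(5,5)| = (6−5)·6^(5−1) = 1·1296 = 1296 (Pollak)
Check (1,2,5,1,4) → sorted (1,1,2,4,5): b_i ≤ i ∀i, a PF.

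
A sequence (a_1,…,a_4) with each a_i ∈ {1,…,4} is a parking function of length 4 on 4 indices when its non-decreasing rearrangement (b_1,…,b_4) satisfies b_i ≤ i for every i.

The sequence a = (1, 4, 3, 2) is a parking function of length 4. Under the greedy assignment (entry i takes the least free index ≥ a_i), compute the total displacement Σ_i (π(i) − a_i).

0

Σπ(i) = 1+…+4 = 10; Σa = 1+4+3+2 = 10; disp = 10−10 = 0.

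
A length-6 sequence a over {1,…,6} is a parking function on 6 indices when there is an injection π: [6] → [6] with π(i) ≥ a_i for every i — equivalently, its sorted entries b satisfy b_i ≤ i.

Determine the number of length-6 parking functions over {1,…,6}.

16807

Count = (6−6+1)·(6+1)^(6−1) = 1·16807 = 16807 (Pollak)
Check (6,5,1,1,1,1) → sorted (1,1,1,1,5,6): b_i ≤ i ∀i, a PF.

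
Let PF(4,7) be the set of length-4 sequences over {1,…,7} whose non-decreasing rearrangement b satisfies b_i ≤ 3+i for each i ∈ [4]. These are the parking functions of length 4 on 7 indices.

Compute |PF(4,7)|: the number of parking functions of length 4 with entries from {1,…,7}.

|PF(4,7)| = (7+1−4)·(7+1)^{4−1} = 4 · 512 = 2048 (Pollak)
Example (5,2,3,2) → sorted (2,2,3,5): b_i ≤ 3+i ∀i, a PF.

2048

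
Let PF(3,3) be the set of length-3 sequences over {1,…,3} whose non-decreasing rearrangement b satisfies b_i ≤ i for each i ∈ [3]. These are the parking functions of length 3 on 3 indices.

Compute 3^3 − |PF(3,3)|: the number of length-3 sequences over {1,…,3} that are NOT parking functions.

|PF(3,3)| = (3−3+1)·(3+1)^(3−1) = 1 · 16 = 16 (Konheim–Weiss)
Example (2,2,3) → sorted (2,2,3): b_1=2>1, not a PF.
Total 27; non-PF = 27−16 = 11

11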